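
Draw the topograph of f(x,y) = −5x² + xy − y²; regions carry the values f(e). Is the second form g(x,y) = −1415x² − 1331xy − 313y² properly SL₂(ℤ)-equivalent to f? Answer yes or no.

D₁ = -19, D₂ = -19
f is negative-definite; reduce −f:
−f: flip: (5,-1,1)→(1,1,5)
−f: reduced (well bottom): (1,1,5) with a≤c, −a<b≤a
flip sign back: reduced form of f is (-1,-1,-5)
g is negative-definite; reduce −g:
−g: flip: (1415,1331,313)→(313,-1331,1415)
−g: translate: b→-79 (≡-1331 mod 626), so (313,-1331,1415)→(313,-79,5)
−g: flip: (313,-79,5)→(5,79,313)
−g: translate: b→-1 (≡79 mod 10), so (5,79,313)→(5,-1,1)
−g: flip: (5,-1,1)→(1,1,5)
−g: reduced (well bottom): (1,1,5) with a≤c, −a<b≤a
flip sign back: reduced form of g is (-1,-1,-5)
reduced forms (-1, -1, -5) vs (-1, -1, -5) ⇒ equivalent

yes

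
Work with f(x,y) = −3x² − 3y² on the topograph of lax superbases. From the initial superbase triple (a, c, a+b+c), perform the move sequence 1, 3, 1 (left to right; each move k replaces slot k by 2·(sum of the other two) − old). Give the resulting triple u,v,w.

start (-3,-3,-6) = (f(1,0),f(0,1),f(1,1))
replace slot 1: 2·((-3)+(-6)) − (-3) = -15 → (-15,-3,-6)
replace slot 3: 2·((-15)+(-3)) − (-6) = -30 → (-15,-3,-30)
replace slot 1: 2·((-3)+(-30)) − (-15) = -51 → (-51,-3,-30)

-51,-3,-30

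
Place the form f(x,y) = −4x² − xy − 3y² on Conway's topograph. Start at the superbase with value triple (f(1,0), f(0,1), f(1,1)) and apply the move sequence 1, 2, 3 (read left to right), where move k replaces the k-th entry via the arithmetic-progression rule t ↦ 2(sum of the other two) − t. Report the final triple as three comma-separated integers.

start (-4,-3,-8) = (f(1,0),f(0,1),f(1,1))
replace slot 1: 2·((-3)+(-8)) − (-4) = -18 → (-18,-3,-8)
replace slot 2: 2·((-18)+(-8)) − (-3) = -49 → (-18,-49,-8)
replace slot 3: 2·((-18)+(-49)) − (-8) = -126 → (-18,-49,-126)

-18,-49,-126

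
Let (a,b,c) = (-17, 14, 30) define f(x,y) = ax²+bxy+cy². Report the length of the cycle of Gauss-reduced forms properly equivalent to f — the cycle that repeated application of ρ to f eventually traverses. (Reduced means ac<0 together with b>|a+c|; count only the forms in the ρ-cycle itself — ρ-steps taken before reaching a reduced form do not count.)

D = 2236, ⌊√D⌋ = 47
river: ρ → (30,46,-1)
river: ρ → (-1,46,30)
river: ρ → (30,14,-17)
river: ρ → (-17,20,27)
river: ρ → (27,34,-10)
river: ρ → (-10,46,3)
river: ρ → (3,44,-25)
river: ρ → (-25,6,22)
river: ρ → (22,38,-9)
river: ρ → (-9,34,30)
river: ρ → (30,26,-13)
river: ρ → (-13,26,30)
river: ρ → (30,34,-9)
river: ρ → (-9,38,22)
river: ρ → (22,6,-25)
river: ρ → (-25,44,3)
river: ρ → (3,46,-10)
river: ρ → (-10,34,27)
river: ρ → (27,20,-17)
river: ρ → (-17,14,30)
ρ-cycle length = 20 (tail of 0 descent steps not counted)

20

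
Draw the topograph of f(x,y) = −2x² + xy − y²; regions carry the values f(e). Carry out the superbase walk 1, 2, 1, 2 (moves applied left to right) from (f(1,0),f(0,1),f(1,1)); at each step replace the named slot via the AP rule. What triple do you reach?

start (-2,-1,-2) = (f(1,0),f(0,1),f(1,1))
replace slot 1: 2·((-1)+(-2)) − (-2) = -4 → (-4,-1,-2)
replace slot 2: 2·((-4)+(-2)) − (-1) = -11 → (-4,-11,-2)
replace slot 1: 2·((-11)+(-2)) − (-4) = -22 → (-22,-11,-2)
replace slot 2: 2·((-22)+(-2)) − (-11) = -37 → (-22,-37,-2)

-22,-37,-2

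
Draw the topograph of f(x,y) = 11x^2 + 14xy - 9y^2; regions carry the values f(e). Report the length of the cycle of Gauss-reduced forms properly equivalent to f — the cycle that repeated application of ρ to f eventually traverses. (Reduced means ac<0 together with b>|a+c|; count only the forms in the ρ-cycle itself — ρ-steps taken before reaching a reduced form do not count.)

D = 592, ⌊√D⌋ = 24
river: ρ → (-9,22,3)
river: ρ → (3,20,-16)
river: ρ → (-16,12,7)
river: ρ → (7,16,-12)
river: ρ → (-12,8,11)
river: ρ → (11,14,-9)
ρ-cycle length = 6 (tail of 0 descent steps not counted)

6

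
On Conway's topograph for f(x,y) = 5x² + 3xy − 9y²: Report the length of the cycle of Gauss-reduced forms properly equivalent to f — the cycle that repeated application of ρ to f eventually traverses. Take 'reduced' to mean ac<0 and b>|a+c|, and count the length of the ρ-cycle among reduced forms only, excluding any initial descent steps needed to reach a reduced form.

D = 189, ⌊√D⌋ = 13
descent: ρ → (-9,-3,5)
descent: ρ → (5,13,-1)  [lands on river]
river: ρ → (-1,13,5)
river: ρ → (5,7,-7)
river: ρ → (-7,7,5)
ρ-cycle length = 4 (tail of 2 descent steps not counted)

4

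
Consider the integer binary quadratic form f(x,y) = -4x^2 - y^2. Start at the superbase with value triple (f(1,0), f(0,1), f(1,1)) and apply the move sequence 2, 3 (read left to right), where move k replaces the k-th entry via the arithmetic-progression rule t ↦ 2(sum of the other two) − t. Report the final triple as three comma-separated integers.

start (-4,-1,-5) = (f(1,0),f(0,1),f(1,1))
replace slot 2: 2·((-4)+(-5)) − (-1) = -17 → (-4,-17,-5)
replace slot 3: 2·((-4)+(-17)) − (-5) = -37 → (-4,-17,-37)

-4,-17,-37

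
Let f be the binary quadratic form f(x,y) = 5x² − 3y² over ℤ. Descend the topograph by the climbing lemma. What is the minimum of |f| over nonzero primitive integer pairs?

descent: ρ → (-3,6,2)  [lands on river]
river: ρ → (2,6,-3)
closes: descent 1, river 2
min |a| on river = 2

2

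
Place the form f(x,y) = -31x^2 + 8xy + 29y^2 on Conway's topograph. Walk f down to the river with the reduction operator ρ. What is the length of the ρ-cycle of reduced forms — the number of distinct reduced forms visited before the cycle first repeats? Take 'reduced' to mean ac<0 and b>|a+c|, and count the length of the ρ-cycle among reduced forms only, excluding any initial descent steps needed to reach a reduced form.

D = 3660, ⌊√D⌋ = 60
river: ρ → (29,50,-10)
river: ρ → (-10,50,29)
river: ρ → (29,8,-31)
river: ρ → (-31,54,6)
river: ρ → (6,54,-31)
river: ρ → (-31,8,29)
ρ-cycle length = 6 (tail of 0 descent steps not counted)

6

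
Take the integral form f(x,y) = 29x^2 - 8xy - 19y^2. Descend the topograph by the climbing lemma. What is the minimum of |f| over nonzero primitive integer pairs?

descent: ρ → (-19,46,2)  [lands on river]
river: ρ → (2,46,-19)
river: ρ → (-19,30,18)
river: ρ → (18,42,-7)
river: ρ → (-7,42,18)
river: ρ → (18,30,-19)
closes: descent 1, river 6
min |a| on river = 2

2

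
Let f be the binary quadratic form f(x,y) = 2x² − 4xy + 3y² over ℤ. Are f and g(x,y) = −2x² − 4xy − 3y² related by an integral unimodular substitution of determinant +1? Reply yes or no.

D₁ = -8, D₂ = -8
f: translate: b→0 (≡-4 mod 4), so (2,-4,3)→(2,0,1)
f: flip: (2,0,1)→(1,0,2)
f: reduced (well bottom): (1,0,2) with a≤c, −a<b≤a
g is negative-definite; reduce −g:
−g: translate: b→0 (≡4 mod 4), so (2,4,3)→(2,0,1)
−g: flip: (2,0,1)→(1,0,2)
−g: reduced (well bottom): (1,0,2) with a≤c, −a<b≤a
flip sign back: reduced form of g is (-1,0,-2)
reduced forms (1, 0, 2) vs (-1, 0, -2) ⇒ inequivalent

no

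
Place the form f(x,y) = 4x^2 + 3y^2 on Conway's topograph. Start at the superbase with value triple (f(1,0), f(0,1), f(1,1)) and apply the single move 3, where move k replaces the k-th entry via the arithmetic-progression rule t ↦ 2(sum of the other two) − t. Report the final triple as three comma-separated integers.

start (4,3,7) = (f(1,0),f(0,1),f(1,1))
replace slot 3: 2·(4+3) − 7 = 7 → (4,3,7)

4,3,7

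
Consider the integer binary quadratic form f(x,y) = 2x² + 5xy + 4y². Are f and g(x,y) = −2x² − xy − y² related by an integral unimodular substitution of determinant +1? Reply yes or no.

D₁ = -7, D₂ = -7
f: translate: b→1 (≡5 mod 4), so (2,5,4)→(2,1,1)
f: flip: (2,1,1)→(1,-1,2)
f: translate: b→1 (≡-1 mod 2), so (1,-1,2)→(1,1,2)
f: reduced (well bottom): (1,1,2) with a≤c, −a<b≤a
g is negative-definite; reduce −g:
−g: flip: (2,1,1)→(1,-1,2)
−g: translate: b→1 (≡-1 mod 2), so (1,-1,2)→(1,1,2)
−g: reduced (well bottom): (1,1,2) with a≤c, −a<b≤a
flip sign back: reduced form of g is (-1,-1,-2)
reduced forms (1, 1, 2) vs (-1, -1, -2) ⇒ inequivalent

no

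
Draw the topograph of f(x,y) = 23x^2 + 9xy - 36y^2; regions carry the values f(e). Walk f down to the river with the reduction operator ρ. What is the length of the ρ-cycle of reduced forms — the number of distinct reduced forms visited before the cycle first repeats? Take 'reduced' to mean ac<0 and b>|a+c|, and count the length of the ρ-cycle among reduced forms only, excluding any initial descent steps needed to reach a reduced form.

D = 3393, ⌊√D⌋ = 58
descent: ρ → (-36,-9,23)
descent: ρ → (23,55,-4)  [lands on river]
river: ρ → (-4,57,9)
river: ρ → (9,51,-22)
river: ρ → (-22,37,23)
ρ-cycle length = 4 (tail of 2 descent steps not counted)

4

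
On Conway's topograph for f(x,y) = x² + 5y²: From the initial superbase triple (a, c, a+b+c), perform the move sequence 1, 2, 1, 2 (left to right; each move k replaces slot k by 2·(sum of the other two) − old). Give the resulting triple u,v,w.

start (1,5,6) = (f(1,0),f(0,1),f(1,1))
replace slot 1: 2·(5+6) − 1 = 21 → (21,5,6)
replace slot 2: 2·(21+6) − 5 = 49 → (21,49,6)
replace slot 1: 2·(49+6) − 21 = 89 → (89,49,6)
replace slot 2: 2·(89+6) − 49 = 141 → (89,141,6)

89,141,6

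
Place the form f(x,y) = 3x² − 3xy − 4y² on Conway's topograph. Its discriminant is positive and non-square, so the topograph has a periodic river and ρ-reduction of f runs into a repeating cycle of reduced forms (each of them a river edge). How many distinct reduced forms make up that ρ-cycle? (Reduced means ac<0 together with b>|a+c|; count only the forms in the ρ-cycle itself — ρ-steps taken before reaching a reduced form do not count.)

D = 57, ⌊√D⌋ = 7
descent: ρ → (-4,3,3)  [lands on river]
river: ρ → (3,3,-4)
river: ρ → (-4,5,2)
river: ρ → (2,7,-1)
river: ρ → (-1,7,2)
river: ρ → (2,5,-4)
ρ-cycle length = 6 (tail of 1 descent step not counted)

6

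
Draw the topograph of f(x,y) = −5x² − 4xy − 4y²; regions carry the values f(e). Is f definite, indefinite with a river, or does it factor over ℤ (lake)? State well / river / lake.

D = b²−4ac = (-4)² − 4·(-5)·(-4) = -64
D < 0 ⇒ definite ⇒ every region one sign ⇒ single well

well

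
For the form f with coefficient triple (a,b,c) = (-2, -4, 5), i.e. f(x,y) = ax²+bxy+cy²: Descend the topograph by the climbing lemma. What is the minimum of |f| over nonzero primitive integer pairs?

descent: ρ → (5,4,-2)  [lands on river]
river: ρ → (-2,4,5)
river: ρ → (5,6,-1)
river: ρ → (-1,6,5)
closes: descent 1, river 4
min |a| on river = 1

1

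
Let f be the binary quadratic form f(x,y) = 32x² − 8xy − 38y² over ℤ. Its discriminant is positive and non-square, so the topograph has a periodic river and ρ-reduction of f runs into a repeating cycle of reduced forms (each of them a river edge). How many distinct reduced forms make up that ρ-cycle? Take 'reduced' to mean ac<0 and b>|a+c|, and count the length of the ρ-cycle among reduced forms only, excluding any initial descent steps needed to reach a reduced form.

D = 4928, ⌊√D⌋ = 70
descent: ρ → (-38,8,32)  [lands on river]
river: ρ → (32,56,-14)
river: ρ → (-14,56,32)
river: ρ → (32,8,-38)
river: ρ → (-38,68,2)
river: ρ → (2,68,-38)
ρ-cycle length = 6 (tail of 1 descent step not counted)

6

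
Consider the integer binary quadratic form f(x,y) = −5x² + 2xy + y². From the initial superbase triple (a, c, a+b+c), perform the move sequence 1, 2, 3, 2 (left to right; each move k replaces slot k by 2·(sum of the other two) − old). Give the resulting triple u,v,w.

start (-5,1,-2) = (f(1,0),f(0,1),f(1,1))
replace slot 1: 2·(1+(-2)) − (-5) = 3 → (3,1,-2)
replace slot 2: 2·(3+(-2)) − 1 = 1 → (3,1,-2)
replace slot 3: 2·(3+1) − (-2) = 10 → (3,1,10)
replace slot 2: 2·(3+10) − 1 = 25 → (3,25,10)

3,25,10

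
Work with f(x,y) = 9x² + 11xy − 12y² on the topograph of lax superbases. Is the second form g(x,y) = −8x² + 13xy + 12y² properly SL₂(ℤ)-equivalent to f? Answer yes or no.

D₁ = 553, D₂ = 553
river cycle of f (length 26): (-12, 13, 8), (8, 19, -6), (-6, 17, 11), (11, 5, -12), (-12, 19, 4), (4, 21, -7), (-7, 21, 4), (4, 19, -12), (-12, 5, 11), (11, 17, -6), … (16 more)
river cycle of g (length 26): (12, 11, -9), (-9, 7, 14), (14, 21, -2), (-2, 23, 3), (3, 19, -16), (-16, 13, 6), (6, 23, -1), (-1, 23, 6), (6, 13, -16), (-16, 19, 3), … (16 more)
cycles differ ⇒ inequivalent

no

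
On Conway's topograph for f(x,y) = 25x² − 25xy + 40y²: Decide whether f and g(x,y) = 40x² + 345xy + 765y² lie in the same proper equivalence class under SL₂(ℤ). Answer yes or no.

D₁ = -3375, D₂ = -3375
f: translate: b→25 (≡-25 mod 50), so (25,-25,40)→(25,25,40)
f: reduced (well bottom): (25,25,40) with a≤c, −a<b≤a
g: translate: b→25 (≡345 mod 80), so (40,345,765)→(40,25,25)
g: flip: (40,25,25)→(25,-25,40)
g: translate: b→25 (≡-25 mod 50), so (25,-25,40)→(25,25,40)
g: reduced (well bottom): (25,25,40) with a≤c, −a<b≤a
reduced forms (25, 25, 40) vs (25, 25, 40) ⇒ equivalent

yes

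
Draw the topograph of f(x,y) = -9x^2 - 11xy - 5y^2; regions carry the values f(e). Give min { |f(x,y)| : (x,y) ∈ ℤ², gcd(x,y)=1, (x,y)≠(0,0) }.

translate: b→-7 (≡11 mod 18), so (9,11,5)→(9,-7,3)
flip: (9,-7,3)→(3,7,9)
translate: b→1 (≡7 mod 6), so (3,7,9)→(3,1,5)
reduced (well bottom): (3,1,5) with a≤c, −a<b≤a
well minimum |f| = |-3| = 3 (negative-definite)

3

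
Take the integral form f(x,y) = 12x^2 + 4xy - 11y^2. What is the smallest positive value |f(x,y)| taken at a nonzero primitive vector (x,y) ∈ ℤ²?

river: ρ → (-11,18,5)
river: ρ → (5,22,-3)
river: ρ → (-3,20,12)
river: ρ → (12,4,-11)
closes: descent 0, river 4
min |a| on river = 3

3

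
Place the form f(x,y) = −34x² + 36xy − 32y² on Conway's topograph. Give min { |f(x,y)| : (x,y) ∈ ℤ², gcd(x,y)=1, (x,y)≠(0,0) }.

translate: b→32 (≡-36 mod 68), so (34,-36,32)→(34,32,30)
flip: (34,32,30)→(30,-32,34)
translate: b→28 (≡-32 mod 60), so (30,-32,34)→(30,28,32)
reduced (well bottom): (30,28,32) with a≤c, −a<b≤a
well minimum |f| = |-30| = 30 (negative-definite)

30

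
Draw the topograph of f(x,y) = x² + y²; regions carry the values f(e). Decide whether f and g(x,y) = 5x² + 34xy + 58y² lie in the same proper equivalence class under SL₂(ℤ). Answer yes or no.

D₁ = -4, D₂ = -4
f: reduced (well bottom): (1,0,1) with a≤c, −a<b≤a
g: translate: b→4 (≡34 mod 10), so (5,34,58)→(5,4,1)
g: flip: (5,4,1)→(1,-4,5)
g: translate: b→0 (≡-4 mod 2), so (1,-4,5)→(1,0,1)
g: reduced (well bottom): (1,0,1) with a≤c, −a<b≤a
reduced forms (1, 0, 1) vs (1, 0, 1) ⇒ equivalent

yes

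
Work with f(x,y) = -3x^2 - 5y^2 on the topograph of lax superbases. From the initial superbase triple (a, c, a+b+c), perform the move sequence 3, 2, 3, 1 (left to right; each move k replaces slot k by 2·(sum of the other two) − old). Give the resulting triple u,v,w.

start (-3,-5,-8) = (f(1,0),f(0,1),f(1,1))
replace slot 3: 2·((-3)+(-5)) − (-8) = -8 → (-3,-5,-8)
replace slot 2: 2·((-3)+(-8)) − (-5) = -17 → (-3,-17,-8)
replace slot 3: 2·((-3)+(-17)) − (-8) = -32 → (-3,-17,-32)
replace slot 1: 2·((-17)+(-32)) − (-3) = -95 → (-95,-17,-32)

-95,-17,-32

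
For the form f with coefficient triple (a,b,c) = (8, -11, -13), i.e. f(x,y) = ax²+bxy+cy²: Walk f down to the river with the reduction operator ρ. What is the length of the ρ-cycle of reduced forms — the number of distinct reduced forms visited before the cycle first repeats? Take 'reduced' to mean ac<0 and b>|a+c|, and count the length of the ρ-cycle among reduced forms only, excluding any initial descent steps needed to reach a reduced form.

D = 537, ⌊√D⌋ = 23
descent: ρ → (-13,11,8)  [lands on river]
river: ρ → (8,21,-3)
river: ρ → (-3,21,8)
river: ρ → (8,11,-13)
river: ρ → (-13,15,6)
river: ρ → (6,21,-4)
river: ρ → (-4,19,11)
river: ρ → (11,3,-12)
river: ρ → (-12,21,2)
river: ρ → (2,23,-1)
river: ρ → (-1,23,2)
river: ρ → (2,21,-12)
river: ρ → (-12,3,11)
river: ρ → (11,19,-4)
river: ρ → (-4,21,6)
river: ρ → (6,15,-13)
ρ-cycle length = 16 (tail of 1 descent step not counted)

16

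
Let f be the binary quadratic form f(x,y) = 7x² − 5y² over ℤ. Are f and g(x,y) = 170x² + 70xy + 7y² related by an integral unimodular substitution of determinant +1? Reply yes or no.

D₁ = 140, D₂ = 140
river cycle of f (length 2): (-5, 10, 2), (2, 10, -5)
river cycle of g (length 2): (-5, 10, 2), (2, 10, -5)
cycles coincide ⇒ equivalent

yes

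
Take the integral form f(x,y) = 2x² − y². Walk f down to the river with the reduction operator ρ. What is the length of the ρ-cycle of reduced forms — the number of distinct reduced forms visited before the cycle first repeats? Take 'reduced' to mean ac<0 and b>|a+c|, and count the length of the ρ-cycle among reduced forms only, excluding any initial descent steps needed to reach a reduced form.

D = 8, ⌊√D⌋ = 2
descent: ρ → (-1,2,1)  [lands on river]
river: ρ → (1,2,-1)
ρ-cycle length = 2 (tail of 1 descent step not counted)

2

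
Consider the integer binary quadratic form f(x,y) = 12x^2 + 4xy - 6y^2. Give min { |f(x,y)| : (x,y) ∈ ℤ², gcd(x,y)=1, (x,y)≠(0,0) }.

descent: ρ → (-6,8,10)  [lands on river]
river: ρ → (10,12,-4)
river: ρ → (-4,12,10)
river: ρ → (10,8,-6)
river: ρ → (-6,16,2)
river: ρ → (2,16,-6)
closes: descent 1, river 6
min |a| on river = 2

2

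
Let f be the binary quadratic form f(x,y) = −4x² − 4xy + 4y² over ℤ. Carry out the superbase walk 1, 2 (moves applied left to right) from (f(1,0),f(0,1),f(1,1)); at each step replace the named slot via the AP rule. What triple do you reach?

start (-4,4,-4) = (f(1,0),f(0,1),f(1,1))
replace slot 1: 2·(4+(-4)) − (-4) = 4 → (4,4,-4)
replace slot 2: 2·(4+(-4)) − 4 = -4 → (4,-4,-4)

4,-4,-4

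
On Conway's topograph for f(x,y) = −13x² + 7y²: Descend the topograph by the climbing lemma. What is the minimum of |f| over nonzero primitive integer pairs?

descent: ρ → (7,14,-6)  [lands on river]
river: ρ → (-6,10,11)
river: ρ → (11,12,-5)
river: ρ → (-5,18,2)
river: ρ → (2,18,-5)
river: ρ → (-5,12,11)
river: ρ → (11,10,-6)
river: ρ → (-6,14,7)
closes: descent 1, river 8
min |a| on river = 2

2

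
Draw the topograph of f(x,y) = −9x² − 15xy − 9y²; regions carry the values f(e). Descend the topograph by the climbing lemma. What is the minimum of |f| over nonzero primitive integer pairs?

translate: b→-3 (≡15 mod 18), so (9,15,9)→(9,-3,3)
flip: (9,-3,3)→(3,3,9)
reduced (well bottom): (3,3,9) with a≤c, −a<b≤a
well minimum |f| = |-3| = 3 (negative-definite)

3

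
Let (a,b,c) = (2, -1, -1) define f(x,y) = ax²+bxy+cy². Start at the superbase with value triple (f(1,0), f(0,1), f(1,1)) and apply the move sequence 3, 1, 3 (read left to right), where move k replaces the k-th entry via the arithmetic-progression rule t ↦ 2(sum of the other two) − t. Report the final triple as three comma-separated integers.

start (2,-1,0) = (f(1,0),f(0,1),f(1,1))
replace slot 3: 2·(2+(-1)) − 0 = 2 → (2,-1,2)
replace slot 1: 2·((-1)+2) − 2 = 0 → (0,-1,2)
replace slot 3: 2·(0+(-1)) − 2 = -4 → (0,-1,-4)

0,-1,-4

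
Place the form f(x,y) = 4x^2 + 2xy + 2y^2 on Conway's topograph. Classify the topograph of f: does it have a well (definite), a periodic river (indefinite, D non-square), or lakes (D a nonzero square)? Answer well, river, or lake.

D = b²−4ac = 2² − 4·4·2 = -28
D < 0 ⇒ definite ⇒ every region one sign ⇒ single well

well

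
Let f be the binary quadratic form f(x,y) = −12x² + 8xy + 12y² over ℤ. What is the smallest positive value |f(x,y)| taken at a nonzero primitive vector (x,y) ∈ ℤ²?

river: ρ → (12,16,-8)
river: ρ → (-8,16,12)
river: ρ → (12,8,-12)
river: ρ → (-12,16,8)
river: ρ → (8,16,-12)
river: ρ → (-12,8,12)
closes: descent 0, river 6
min |a| on river = 8

8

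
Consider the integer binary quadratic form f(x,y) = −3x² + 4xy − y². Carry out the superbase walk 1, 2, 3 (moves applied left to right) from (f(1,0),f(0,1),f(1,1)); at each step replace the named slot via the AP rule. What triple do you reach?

start (-3,-1,0) = (f(1,0),f(0,1),f(1,1))
replace slot 1: 2·((-1)+0) − (-3) = 1 → (1,-1,0)
replace slot 2: 2·(1+0) − (-1) = 3 → (1,3,0)
replace slot 3: 2·(1+3) − 0 = 8 → (1,3,8)

1,3,8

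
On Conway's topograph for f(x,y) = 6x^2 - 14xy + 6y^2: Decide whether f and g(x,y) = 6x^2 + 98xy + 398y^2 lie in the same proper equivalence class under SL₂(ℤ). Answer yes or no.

D₁ = 52, D₂ = 52
river cycle of f (length 2): (-2, 6, 2), (2, 6, -2)
river cycle of g (length 2): (-2, 6, 2), (2, 6, -2)
cycles coincide ⇒ equivalent

yes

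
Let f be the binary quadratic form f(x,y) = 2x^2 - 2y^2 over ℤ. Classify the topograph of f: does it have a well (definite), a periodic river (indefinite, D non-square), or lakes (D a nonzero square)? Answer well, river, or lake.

D = b²−4ac = 0² − 4·2·(-2) = 16
D = 4² is a perfect square ⇒ form factors over ℤ ⇒ lakes

lake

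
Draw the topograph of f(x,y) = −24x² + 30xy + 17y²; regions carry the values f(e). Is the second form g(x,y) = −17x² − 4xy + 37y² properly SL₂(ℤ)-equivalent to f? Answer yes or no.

D₁ = 2532, D₂ = 2532
river cycle of f (length 18): (17, 38, -16), (-16, 26, 29), (29, 32, -13), (-13, 46, 8), (8, 50, -1), (-1, 50, 8), (8, 46, -13), (-13, 32, 29), (29, 26, -16), (-16, 38, 17), … (8 more)
river cycle of g (length 18): (-17, 30, 24), (24, 18, -23), (-23, 28, 19), (19, 48, -3), (-3, 48, 19), (19, 28, -23), (-23, 18, 24), (24, 30, -17), (-17, 38, 16), (16, 26, -29), … (8 more)
cycles differ ⇒ inequivalent

no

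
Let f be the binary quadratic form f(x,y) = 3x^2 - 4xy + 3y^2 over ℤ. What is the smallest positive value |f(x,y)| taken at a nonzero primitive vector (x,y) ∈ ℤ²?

translate: b→2 (≡-4 mod 6), so (3,-4,3)→(3,2,2)
flip: (3,2,2)→(2,-2,3)
translate: b→2 (≡-2 mod 4), so (2,-2,3)→(2,2,3)
reduced (well bottom): (2,2,3) with a≤c, −a<b≤a
well minimum = a = 2

2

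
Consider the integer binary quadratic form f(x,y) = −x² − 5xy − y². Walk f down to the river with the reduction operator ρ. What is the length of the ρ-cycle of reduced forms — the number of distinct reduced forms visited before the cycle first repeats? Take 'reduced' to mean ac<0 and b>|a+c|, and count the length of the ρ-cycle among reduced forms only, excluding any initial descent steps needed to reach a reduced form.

D = 21, ⌊√D⌋ = 4
descent: ρ → (-1,3,3)  [lands on river]
river: ρ → (3,3,-1)
ρ-cycle length = 2 (tail of 1 descent step not counted)

2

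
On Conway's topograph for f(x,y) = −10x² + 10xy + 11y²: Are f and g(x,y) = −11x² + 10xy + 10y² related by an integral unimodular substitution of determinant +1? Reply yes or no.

D₁ = 540, D₂ = 540
river cycle of f (length 8): (11, 12, -9), (-9, 6, 14), (14, 22, -1), (-1, 22, 14), (14, 6, -9), (-9, 12, 11), (11, 10, -10), (-10, 10, 11)
river cycle of g (length 8): (10, 10, -11), (-11, 12, 9), (9, 6, -14), (-14, 22, 1), (1, 22, -14), (-14, 6, 9), (9, 12, -11), (-11, 10, 10)
cycles differ ⇒ inequivalent

no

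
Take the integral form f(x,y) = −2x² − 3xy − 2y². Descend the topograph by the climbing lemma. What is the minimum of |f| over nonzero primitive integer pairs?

translate: b→-1 (≡3 mod 4), so (2,3,2)→(2,-1,1)
flip: (2,-1,1)→(1,1,2)
reduced (well bottom): (1,1,2) with a≤c, −a<b≤a
well minimum |f| = |-1| = 1 (negative-definite)

1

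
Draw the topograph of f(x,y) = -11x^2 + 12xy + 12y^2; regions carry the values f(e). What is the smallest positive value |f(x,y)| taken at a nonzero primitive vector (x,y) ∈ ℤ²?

river: ρ → (12,12,-11)
river: ρ → (-11,10,13)
river: ρ → (13,16,-8)
river: ρ → (-8,16,13)
river: ρ → (13,10,-11)
river: ρ → (-11,12,12)
closes: descent 0, river 6
min |a| on river = 8

8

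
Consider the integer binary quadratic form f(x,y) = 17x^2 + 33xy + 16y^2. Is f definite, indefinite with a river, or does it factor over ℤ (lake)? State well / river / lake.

D = b²−4ac = 33² − 4·17·16 = 1
D = 1² is a perfect square ⇒ form factors over ℤ ⇒ lakes

lake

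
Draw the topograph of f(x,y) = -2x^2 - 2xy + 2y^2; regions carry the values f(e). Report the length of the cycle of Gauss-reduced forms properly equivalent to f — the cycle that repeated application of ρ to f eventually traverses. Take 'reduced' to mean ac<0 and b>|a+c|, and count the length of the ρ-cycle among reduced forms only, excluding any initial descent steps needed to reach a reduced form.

D = 20, ⌊√D⌋ = 4
descent: ρ → (2,2,-2)  [lands on river]
river: ρ → (-2,2,2)
ρ-cycle length = 2 (tail of 1 descent step not counted)

2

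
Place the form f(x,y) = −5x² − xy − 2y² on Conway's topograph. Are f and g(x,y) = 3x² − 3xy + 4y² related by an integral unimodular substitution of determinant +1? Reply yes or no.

D₁ = -39, D₂ = -39
f is negative-definite; reduce −f:
−f: flip: (5,1,2)→(2,-1,5)
−f: reduced (well bottom): (2,-1,5) with a≤c, −a<b≤a
flip sign back: reduced form of f is (-2,1,-5)
g: translate: b→3 (≡-3 mod 6), so (3,-3,4)→(3,3,4)
g: reduced (well bottom): (3,3,4) with a≤c, −a<b≤a
reduced forms (-2, 1, -5) vs (3, 3, 4) ⇒ inequivalent

no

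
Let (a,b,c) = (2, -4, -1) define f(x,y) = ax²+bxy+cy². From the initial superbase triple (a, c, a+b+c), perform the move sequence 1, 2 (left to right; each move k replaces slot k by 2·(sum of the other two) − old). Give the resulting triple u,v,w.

start (2,-1,-3) = (f(1,0),f(0,1),f(1,1))
replace slot 1: 2·((-1)+(-3)) − 2 = -10 → (-10,-1,-3)
replace slot 2: 2·((-10)+(-3)) − (-1) = -25 → (-10,-25,-3)

-10,-25,-3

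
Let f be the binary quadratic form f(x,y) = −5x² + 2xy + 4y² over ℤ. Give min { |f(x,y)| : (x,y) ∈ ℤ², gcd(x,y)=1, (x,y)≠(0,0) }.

river: ρ → (4,6,-3)
river: ρ → (-3,6,4)
river: ρ → (4,2,-5)
river: ρ → (-5,8,1)
river: ρ → (1,8,-5)
river: ρ → (-5,2,4)
closes: descent 0, river 6
min |a| on river = 1

1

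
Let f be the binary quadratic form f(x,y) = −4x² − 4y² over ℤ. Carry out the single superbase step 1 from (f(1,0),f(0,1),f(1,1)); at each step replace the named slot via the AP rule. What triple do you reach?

start (-4,-4,-8) = (f(1,0),f(0,1),f(1,1))
replace slot 1: 2·((-4)+(-8)) − (-4) = -20 → (-20,-4,-8)

-20,-4,-8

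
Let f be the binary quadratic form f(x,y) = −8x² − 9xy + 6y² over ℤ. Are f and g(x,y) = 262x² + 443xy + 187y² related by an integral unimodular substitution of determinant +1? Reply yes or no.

D₁ = 273, D₂ = 273
river cycle of f (length 8): (6, 9, -8), (-8, 7, 7), (7, 7, -8), (-8, 9, 6), (6, 15, -2), (-2, 13, 13), (13, 13, -2), (-2, 15, 6)
river cycle of g (length 8): (6, 9, -8), (-8, 7, 7), (7, 7, -8), (-8, 9, 6), (6, 15, -2), (-2, 13, 13), (13, 13, -2), (-2, 15, 6)
cycles coincide ⇒ equivalent

yes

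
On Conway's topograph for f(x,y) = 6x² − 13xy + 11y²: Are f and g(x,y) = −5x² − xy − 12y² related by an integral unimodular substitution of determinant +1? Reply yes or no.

D₁ = -95, D₂ = -239
discriminants differ ⇒ not SL₂(ℤ)-equivalent

no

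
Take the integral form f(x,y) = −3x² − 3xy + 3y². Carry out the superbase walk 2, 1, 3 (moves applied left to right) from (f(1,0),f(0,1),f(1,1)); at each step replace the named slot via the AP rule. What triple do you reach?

start (-3,3,-3) = (f(1,0),f(0,1),f(1,1))
replace slot 2: 2·((-3)+(-3)) − 3 = -15 → (-3,-15,-3)
replace slot 1: 2·((-15)+(-3)) − (-3) = -33 → (-33,-15,-3)
replace slot 3: 2·((-33)+(-15)) − (-3) = -93 → (-33,-15,-93)

-33,-15,-93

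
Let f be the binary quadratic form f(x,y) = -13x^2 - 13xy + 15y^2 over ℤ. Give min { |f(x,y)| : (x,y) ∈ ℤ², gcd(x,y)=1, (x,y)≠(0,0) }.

descent: ρ → (15,13,-13)  [lands on river]
river: ρ → (-13,13,15)
river: ρ → (15,17,-11)
river: ρ → (-11,27,5)
river: ρ → (5,23,-21)
river: ρ → (-21,19,7)
river: ρ → (7,23,-15)
river: ρ → (-15,7,15)
river: ρ → (15,23,-7)
river: ρ → (-7,19,21)
river: ρ → (21,23,-5)
river: ρ → (-5,27,11)
river: ρ → (11,17,-15)
river: ρ → (-15,13,13)
river: ρ → (13,13,-15)
river: ρ → (-15,17,11)
river: ρ → (11,27,-5)
river: ρ → (-5,23,21)
river: ρ → (21,19,-7)
river: ρ → (-7,23,15)
river: ρ → (15,7,-15)
river: ρ → (-15,23,7)
river: ρ → (7,19,-21)
river: ρ → (-21,23,5)
river: ρ → (5,27,-11)
river: ρ → (-11,17,15)
closes: descent 1, river 26
min |a| on river = 5

5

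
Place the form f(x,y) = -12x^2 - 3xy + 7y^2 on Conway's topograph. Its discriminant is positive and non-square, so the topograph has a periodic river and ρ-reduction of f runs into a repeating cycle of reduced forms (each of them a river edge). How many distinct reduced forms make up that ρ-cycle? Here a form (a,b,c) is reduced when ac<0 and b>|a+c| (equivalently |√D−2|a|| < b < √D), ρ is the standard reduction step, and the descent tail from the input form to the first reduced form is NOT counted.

D = 345, ⌊√D⌋ = 18
descent: ρ → (7,17,-2)  [lands on river]
river: ρ → (-2,15,15)
river: ρ → (15,15,-2)
river: ρ → (-2,17,7)
river: ρ → (7,11,-8)
river: ρ → (-8,5,10)
river: ρ → (10,15,-3)
river: ρ → (-3,15,10)
river: ρ → (10,5,-8)
river: ρ → (-8,11,7)
ρ-cycle length = 10 (tail of 1 descent step not counted)

10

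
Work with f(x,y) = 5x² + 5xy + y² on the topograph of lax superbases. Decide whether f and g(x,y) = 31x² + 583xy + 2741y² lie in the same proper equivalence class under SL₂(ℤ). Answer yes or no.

D₁ = 5, D₂ = 5
river cycle of f (length 2): (1, 1, -1), (-1, 1, 1)
river cycle of g (length 2): (1, 1, -1), (-1, 1, 1)
cycles coincide ⇒ equivalent

yes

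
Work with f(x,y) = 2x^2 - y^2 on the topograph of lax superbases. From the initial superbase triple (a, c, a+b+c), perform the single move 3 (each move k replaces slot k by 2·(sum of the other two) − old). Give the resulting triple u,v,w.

start (2,-1,1) = (f(1,0),f(0,1),f(1,1))
replace slot 3: 2·(2+(-1)) − 1 = 1 → (2,-1,1)

2,-1,1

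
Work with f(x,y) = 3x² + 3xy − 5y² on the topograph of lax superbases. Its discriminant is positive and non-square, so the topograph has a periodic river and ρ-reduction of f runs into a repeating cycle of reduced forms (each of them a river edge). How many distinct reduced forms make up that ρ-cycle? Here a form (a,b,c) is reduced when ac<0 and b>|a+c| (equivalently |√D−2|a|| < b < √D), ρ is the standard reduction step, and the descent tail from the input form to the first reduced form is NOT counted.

D = 69, ⌊√D⌋ = 8
river: ρ → (-5,7,1)
river: ρ → (1,7,-5)
river: ρ → (-5,3,3)
river: ρ → (3,3,-5)
ρ-cycle length = 4 (tail of 0 descent steps not counted)

4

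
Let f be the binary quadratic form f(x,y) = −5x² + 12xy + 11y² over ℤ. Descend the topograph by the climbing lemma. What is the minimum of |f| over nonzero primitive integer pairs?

river: ρ → (11,10,-6)
river: ρ → (-6,14,7)
river: ρ → (7,14,-6)
river: ρ → (-6,10,11)
river: ρ → (11,12,-5)
river: ρ → (-5,18,2)
river: ρ → (2,18,-5)
river: ρ → (-5,12,11)
closes: descent 0, river 8
min |a| on river = 2

2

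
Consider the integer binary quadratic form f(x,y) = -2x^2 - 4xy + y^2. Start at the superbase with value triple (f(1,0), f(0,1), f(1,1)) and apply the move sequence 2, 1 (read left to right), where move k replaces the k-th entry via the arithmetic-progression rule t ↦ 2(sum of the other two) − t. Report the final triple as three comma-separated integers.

start (-2,1,-5) = (f(1,0),f(0,1),f(1,1))
replace slot 2: 2·((-2)+(-5)) − 1 = -15 → (-2,-15,-5)
replace slot 1: 2·((-15)+(-5)) − (-2) = -38 → (-38,-15,-5)

-38,-15,-5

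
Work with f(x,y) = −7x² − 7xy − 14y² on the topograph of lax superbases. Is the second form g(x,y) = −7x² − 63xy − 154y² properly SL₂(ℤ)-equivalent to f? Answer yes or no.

D₁ = -343, D₂ = -343
f is negative-definite; reduce −f:
−f: reduced (well bottom): (7,7,14) with a≤c, −a<b≤a
flip sign back: reduced form of f is (-7,-7,-14)
g is negative-definite; reduce −g:
−g: translate: b→7 (≡63 mod 14), so (7,63,154)→(7,7,14)
−g: reduced (well bottom): (7,7,14) with a≤c, −a<b≤a
flip sign back: reduced form of g is (-7,-7,-14)
reduced forms (-7, -7, -14) vs (-7, -7, -14) ⇒ equivalent

yes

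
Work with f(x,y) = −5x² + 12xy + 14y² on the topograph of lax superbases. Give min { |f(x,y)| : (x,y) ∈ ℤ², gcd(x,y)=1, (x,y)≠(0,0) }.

river: ρ → (14,16,-3)
river: ρ → (-3,20,2)
river: ρ → (2,20,-3)
river: ρ → (-3,16,14)
river: ρ → (14,12,-5)
river: ρ → (-5,18,5)
river: ρ → (5,12,-14)
river: ρ → (-14,16,3)
river: ρ → (3,20,-2)
river: ρ → (-2,20,3)
river: ρ → (3,16,-14)
river: ρ → (-14,12,5)
river: ρ → (5,18,-5)
river: ρ → (-5,12,14)
closes: descent 0, river 14
min |a| on river = 2

2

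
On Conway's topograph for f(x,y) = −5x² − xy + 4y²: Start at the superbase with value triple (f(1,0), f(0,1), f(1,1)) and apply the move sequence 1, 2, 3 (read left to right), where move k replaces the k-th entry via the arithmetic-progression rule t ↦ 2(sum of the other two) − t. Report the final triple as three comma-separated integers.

start (-5,4,-2) = (f(1,0),f(0,1),f(1,1))
replace slot 1: 2·(4+(-2)) − (-5) = 9 → (9,4,-2)
replace slot 2: 2·(9+(-2)) − 4 = 10 → (9,10,-2)
replace slot 3: 2·(9+10) − (-2) = 40 → (9,10,40)

9,10,40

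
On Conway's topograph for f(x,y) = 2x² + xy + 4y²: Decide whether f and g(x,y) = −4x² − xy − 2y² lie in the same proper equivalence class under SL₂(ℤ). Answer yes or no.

D₁ = -31, D₂ = -31
f: reduced (well bottom): (2,1,4) with a≤c, −a<b≤a
g is negative-definite; reduce −g:
−g: flip: (4,1,2)→(2,-1,4)
−g: reduced (well bottom): (2,-1,4) with a≤c, −a<b≤a
flip sign back: reduced form of g is (-2,1,-4)
reduced forms (2, 1, 4) vs (-2, 1, -4) ⇒ inequivalent

no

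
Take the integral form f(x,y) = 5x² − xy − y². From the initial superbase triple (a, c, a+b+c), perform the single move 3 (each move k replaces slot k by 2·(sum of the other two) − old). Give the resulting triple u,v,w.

start (5,-1,3) = (f(1,0),f(0,1),f(1,1))
replace slot 3: 2·(5+(-1)) − 3 = 5 → (5,-1,5)

5,-1,5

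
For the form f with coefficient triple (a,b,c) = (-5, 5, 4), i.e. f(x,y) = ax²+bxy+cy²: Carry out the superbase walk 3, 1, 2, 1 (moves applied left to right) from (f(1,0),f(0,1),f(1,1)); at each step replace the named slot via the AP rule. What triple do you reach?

start (-5,4,4) = (f(1,0),f(0,1),f(1,1))
replace slot 3: 2·((-5)+4) − 4 = -6 → (-5,4,-6)
replace slot 1: 2·(4+(-6)) − (-5) = 1 → (1,4,-6)
replace slot 2: 2·(1+(-6)) − 4 = -14 → (1,-14,-6)
replace slot 1: 2·((-14)+(-6)) − 1 = -41 → (-41,-14,-6)

-41,-14,-6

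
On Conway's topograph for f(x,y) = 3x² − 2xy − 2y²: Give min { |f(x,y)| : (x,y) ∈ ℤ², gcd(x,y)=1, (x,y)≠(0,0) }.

descent: ρ → (-2,2,3)  [lands on river]
river: ρ → (3,4,-1)
river: ρ → (-1,4,3)
river: ρ → (3,2,-2)
closes: descent 1, river 4
min |a| on river = 1

1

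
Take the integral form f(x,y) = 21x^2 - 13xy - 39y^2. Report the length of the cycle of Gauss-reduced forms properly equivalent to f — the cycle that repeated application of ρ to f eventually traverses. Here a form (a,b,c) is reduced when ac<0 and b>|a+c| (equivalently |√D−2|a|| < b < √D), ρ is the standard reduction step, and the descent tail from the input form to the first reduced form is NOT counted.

D = 3445, ⌊√D⌋ = 58
descent: ρ → (-39,13,21)
descent: ρ → (21,29,-31)  [lands on river]
river: ρ → (-31,33,19)
river: ρ → (19,43,-21)
river: ρ → (-21,41,21)
river: ρ → (21,43,-19)
river: ρ → (-19,33,31)
river: ρ → (31,29,-21)
river: ρ → (-21,55,5)
river: ρ → (5,55,-21)
river: ρ → (-21,29,31)
river: ρ → (31,33,-19)
river: ρ → (-19,43,21)
river: ρ → (21,41,-21)
river: ρ → (-21,43,19)
river: ρ → (19,33,-31)
river: ρ → (-31,29,21)
river: ρ → (21,55,-5)
river: ρ → (-5,55,21)
ρ-cycle length = 18 (tail of 2 descent steps not counted)

18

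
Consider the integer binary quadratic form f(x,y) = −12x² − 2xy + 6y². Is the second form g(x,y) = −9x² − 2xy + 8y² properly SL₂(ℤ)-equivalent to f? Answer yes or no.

D₁ = 292, D₂ = 292
river cycle of f (length 18): (6, 14, -4), (-4, 10, 12), (12, 14, -2), (-2, 14, 12), (12, 10, -4), (-4, 14, 6), (6, 10, -8), (-8, 6, 8), (8, 10, -6), (-6, 14, 4), … (8 more)
river cycle of g (length 14): (8, 2, -9), (-9, 16, 1), (1, 16, -9), (-9, 2, 8), (8, 14, -3), (-3, 16, 3), (3, 14, -8), (-8, 2, 9), (9, 16, -1), (-1, 16, 9), … (4 more)
cycles differ ⇒ inequivalent

no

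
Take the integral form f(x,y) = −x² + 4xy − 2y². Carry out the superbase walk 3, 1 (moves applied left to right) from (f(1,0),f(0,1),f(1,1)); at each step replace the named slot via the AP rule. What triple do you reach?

start (-1,-2,1) = (f(1,0),f(0,1),f(1,1))
replace slot 3: 2·((-1)+(-2)) − 1 = -7 → (-1,-2,-7)
replace slot 1: 2·((-2)+(-7)) − (-1) = -17 → (-17,-2,-7)

-17,-2,-7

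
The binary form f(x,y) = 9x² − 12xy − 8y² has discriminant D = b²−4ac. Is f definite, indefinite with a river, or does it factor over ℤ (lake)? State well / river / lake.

D = b²−4ac = (-12)² − 4·9·(-8) = 432
D > 0 non-square ⇒ indefinite ⇒ periodic river

river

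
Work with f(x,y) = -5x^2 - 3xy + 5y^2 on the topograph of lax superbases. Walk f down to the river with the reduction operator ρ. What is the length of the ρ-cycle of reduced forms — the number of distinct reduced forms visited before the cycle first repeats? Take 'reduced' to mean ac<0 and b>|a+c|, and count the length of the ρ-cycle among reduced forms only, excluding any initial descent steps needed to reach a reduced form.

D = 109, ⌊√D⌋ = 10
descent: ρ → (5,3,-5)  [lands on river]
river: ρ → (-5,7,3)
river: ρ → (3,5,-7)
river: ρ → (-7,9,1)
river: ρ → (1,9,-7)
river: ρ → (-7,5,3)
river: ρ → (3,7,-5)
river: ρ → (-5,3,5)
river: ρ → (5,7,-3)
river: ρ → (-3,5,7)
river: ρ → (7,9,-1)
river: ρ → (-1,9,7)
river: ρ → (7,5,-3)
river: ρ → (-3,7,5)
ρ-cycle length = 14 (tail of 1 descent step not counted)

14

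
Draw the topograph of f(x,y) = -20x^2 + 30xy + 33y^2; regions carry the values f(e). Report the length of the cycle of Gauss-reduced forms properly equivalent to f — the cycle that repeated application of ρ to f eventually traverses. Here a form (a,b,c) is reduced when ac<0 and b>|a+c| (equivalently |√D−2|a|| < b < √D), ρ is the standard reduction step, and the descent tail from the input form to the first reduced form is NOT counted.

D = 3540, ⌊√D⌋ = 59
river: ρ → (33,36,-17)
river: ρ → (-17,32,37)
river: ρ → (37,42,-12)
river: ρ → (-12,54,13)
river: ρ → (13,50,-20)
river: ρ → (-20,30,33)
ρ-cycle length = 6 (tail of 0 descent steps not counted)

6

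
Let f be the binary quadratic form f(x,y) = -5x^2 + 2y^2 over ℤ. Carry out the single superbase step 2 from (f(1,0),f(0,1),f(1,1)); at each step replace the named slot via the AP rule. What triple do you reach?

start (-5,2,-3) = (f(1,0),f(0,1),f(1,1))
replace slot 2: 2·((-5)+(-3)) − 2 = -18 → (-5,-18,-3)

-5,-18,-3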